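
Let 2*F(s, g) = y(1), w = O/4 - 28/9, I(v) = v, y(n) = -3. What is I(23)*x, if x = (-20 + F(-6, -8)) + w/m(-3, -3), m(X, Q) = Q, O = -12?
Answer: -24173/54 ≈ -447.65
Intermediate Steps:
w = -55/9 (w = -12/4 - 28/9 = -12*¼ - 28*⅑ = -3 - 28/9 = -55/9 ≈ -6.1111)
F(s, g) = -3/2 (F(s, g) = (½)*(-3) = -3/2)
x = -1051/54 (x = (-20 - 3/2) - 55/9/(-3) = -43/2 - 55/9*(-⅓) = -43/2 + 55/27 = -1051/54 ≈ -19.463)
I(23)*x = 23*(-1051/54) = -24173/54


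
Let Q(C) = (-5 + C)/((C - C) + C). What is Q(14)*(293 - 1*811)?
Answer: -333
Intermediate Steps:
Q(C) = (-5 + C)/C (Q(C) = (-5 + C)/(0 + C) = (-5 + C)/C)
Q(14)*(293 - 1*811) = ((-5 + 14)/14)*(293 - 1*811) = ((1/14)*9)*(293 - 811) = (9/14)*(-518) = -333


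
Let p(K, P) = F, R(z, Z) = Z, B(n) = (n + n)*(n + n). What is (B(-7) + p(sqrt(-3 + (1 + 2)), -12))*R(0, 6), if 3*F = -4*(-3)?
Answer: 1200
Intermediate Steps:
B(n) = 4*n**2 (B(n) = (2*n)*(2*n) = 4*n**2)
F = 4 (F = (-4*(-3))/3 = (1/3)*12 = 4)
p(K, P) = 4
(B(-7) + p(sqrt(-3 + (1 + 2)), -12))*R(0, 6) = (4*(-7)**2 + 4)*6 = (4*49 + 4)*6 = (196 + 4)*6 = 200*6 = 1200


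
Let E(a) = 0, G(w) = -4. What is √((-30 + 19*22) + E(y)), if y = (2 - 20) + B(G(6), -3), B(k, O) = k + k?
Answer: 2*√97 ≈ 19.698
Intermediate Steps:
B(k, O) = 2*k
y = -26 (y = (2 - 20) + 2*(-4) = -18 - 8 = -26)
√((-30 + 19*22) + E(y)) = √((-30 + 19*22) + 0) = √((-30 + 418) + 0) = √(388 + 0) = √388 = 2*√97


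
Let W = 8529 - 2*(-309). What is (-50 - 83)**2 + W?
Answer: 26836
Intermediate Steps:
W = 9147 (W = 8529 - 1*(-618) = 8529 + 618 = 9147)
(-50 - 83)**2 + W = (-50 - 83)**2 + 9147 = (-133)**2 + 9147 = 17689 + 9147 = 26836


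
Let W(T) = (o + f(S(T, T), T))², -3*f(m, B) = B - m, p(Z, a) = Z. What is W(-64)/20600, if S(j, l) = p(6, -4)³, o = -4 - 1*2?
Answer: 17161/46350 ≈ 0.37025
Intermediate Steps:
o = -6 (o = -4 - 2 = -6)
S(j, l) = 216 (S(j, l) = 6³ = 216)
f(m, B) = -B/3 + m/3 (f(m, B) = -(B - m)/3 = -B/3 + m/3)
W(T) = (66 - T/3)² (W(T) = (-6 + (-T/3 + (⅓)*216))² = (-6 + (-T/3 + 72))² = (-6 + (72 - T/3))² = (66 - T/3)²)
W(-64)/20600 = ((-198 - 64)²/9)/20600 = ((⅑)*(-262)²)*(1/20600) = ((⅑)*68644)*(1/20600) = (68644/9)*(1/20600) = 17161/46350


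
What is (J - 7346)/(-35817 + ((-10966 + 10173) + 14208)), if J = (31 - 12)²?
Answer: 6985/22402 ≈ 0.31180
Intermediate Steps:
J = 361 (J = 19² = 361)
(J - 7346)/(-35817 + ((-10966 + 10173) + 14208)) = (361 - 7346)/(-35817 + ((-10966 + 10173) + 14208)) = -6985/(-35817 + (-793 + 14208)) = -6985/(-35817 + 13415) = -6985/(-22402) = -6985*(-1/22402) = 6985/22402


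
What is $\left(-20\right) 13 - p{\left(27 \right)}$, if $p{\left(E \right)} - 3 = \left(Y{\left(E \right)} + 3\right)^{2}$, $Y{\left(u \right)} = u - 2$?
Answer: $-1047$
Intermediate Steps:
$Y{\left(u \right)} = -2 + u$
$p{\left(E \right)} = 3 + \left(1 + E\right)^{2}$ ($p{\left(E \right)} = 3 + \left(\left(-2 + E\right) + 3\right)^{2} = 3 + \left(1 + E\right)^{2}$)
$\left(-20\right) 13 - p{\left(27 \right)} = \left(-20\right) 13 - \left(3 + \left(1 + 27\right)^{2}\right) = -260 - \left(3 + 28^{2}\right) = -260 - \left(3 + 784\right) = -260 - 787 = -1047$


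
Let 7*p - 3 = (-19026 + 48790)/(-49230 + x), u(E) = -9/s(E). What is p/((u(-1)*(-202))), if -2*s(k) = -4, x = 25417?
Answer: 41675/151522119 ≈ 0.00027504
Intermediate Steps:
s(k) = 2 (s(k) = -½*(-4) = 2)
u(E) = -9/2
p = 41675/166691 (p = 3/7 + ((-19026 + 48790)/(-49230 + 25417))/7 = 3/7 + (29764/(-23813))/7 = 3/7 + (29764*(-1/23813))/7 = 3/7 + (⅐)*(-29764/23813) = 3/7 - 4252/23813 = 41675/166691 ≈ 0.25001)
p/((u(-1)*(-202))) = 41675/(166691*((-9/2*(-202)))) = (41675/166691)/909 = (41675/166691)*(1/909) = 41675/151522119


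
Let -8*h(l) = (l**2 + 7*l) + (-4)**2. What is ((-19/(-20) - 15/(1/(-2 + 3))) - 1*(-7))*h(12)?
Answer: 8601/40 ≈ 215.02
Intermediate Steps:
h(l) = -2 - 7*l/8 - l**2/8 (h(l) = -((l**2 + 7*l) + (-4)**2)/8 = -((l**2 + 7*l) + 16)/8 = -(16 + l**2 + 7*l)/8 = -2 - 7*l/8 - l**2/8)
((-19/(-20) - 15/(1/(-2 + 3))) - 1*(-7))*h(12) = ((-19/(-20) - 15/(1/(-2 + 3))) - 1*(-7))*(-2 - 7/8*12 - 1/8*12**2) = ((-19*(-1/20) - 15/(1/1)) + 7)*(-2 - 21/2 - 1/8*144) = ((19/20 - 15/1) + 7)*(-2 - 21/2 - 18) = ((19/20 - 15*1) + 7)*(-61/2) = ((19/20 - 15) + 7)*(-61/2) = (-281/20 + 7)*(-61/2) = -141/20*(-61/2) = 8601/40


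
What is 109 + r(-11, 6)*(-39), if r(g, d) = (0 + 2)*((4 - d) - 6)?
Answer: 733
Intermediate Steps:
r(g, d) = -4 - 2*d (r(g, d) = 2*(-2 - d) = -4 - 2*d)
109 + r(-11, 6)*(-39) = 109 + (-4 - 2*6)*(-39) = 109 + (-4 - 12)*(-39) = 109 - 16*(-39) = 109 + 624 = 733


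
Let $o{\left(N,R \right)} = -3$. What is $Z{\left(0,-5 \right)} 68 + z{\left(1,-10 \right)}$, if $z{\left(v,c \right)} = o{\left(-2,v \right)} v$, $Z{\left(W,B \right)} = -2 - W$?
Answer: $-139$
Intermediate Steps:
$z{\left(v,c \right)} = - 3 v$
$Z{\left(0,-5 \right)} 68 + z{\left(1,-10 \right)} = \left(-2 - 0\right) 68 - 3 = \left(-2 + 0\right) 68 - 3 = \left(-2\right) 68 - 3 = -136 - 3 = -139$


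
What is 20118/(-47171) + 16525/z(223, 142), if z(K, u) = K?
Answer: 775014461/10519133 ≈ 73.677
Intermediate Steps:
20118/(-47171) + 16525/z(223, 142) = 20118/(-47171) + 16525/223 = 20118*(-1/47171) + 16525*(1/223) = -20118/47171 + 16525/223 = 775014461/10519133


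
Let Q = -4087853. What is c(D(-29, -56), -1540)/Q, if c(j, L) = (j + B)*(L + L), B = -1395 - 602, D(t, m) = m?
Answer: -82120/53089 ≈ -1.5468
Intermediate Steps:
B = -1997
c(j, L) = 2*L*(-1997 + j) (c(j, L) = (j - 1997)*(L + L) = (-1997 + j)*(2*L) = 2*L*(-1997 + j))
c(D(-29, -56), -1540)/Q = (2*(-1540)*(-1997 - 56))/(-4087853) = (2*(-1540)*(-2053))*(-1/4087853) = 6323240*(-1/4087853) = -82120/53089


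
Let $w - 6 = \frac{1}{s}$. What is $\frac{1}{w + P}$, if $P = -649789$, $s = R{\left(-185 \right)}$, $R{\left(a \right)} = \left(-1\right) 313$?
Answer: $- \frac{313}{203382080} \approx -1.539 \cdot 10^{-6}$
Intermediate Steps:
$R{\left(a \right)} = -313$
$s = -313$
$w = \frac{1877}{313}$ ($w = 6 + \frac{1}{-313} = 6 - \frac{1}{313} = \frac{1877}{313} \approx 5.9968$)
$\frac{1}{w + P} = \frac{1}{\frac{1877}{313} - 649789} = \frac{1}{- \frac{203382080}{313}} = - \frac{313}{203382080}$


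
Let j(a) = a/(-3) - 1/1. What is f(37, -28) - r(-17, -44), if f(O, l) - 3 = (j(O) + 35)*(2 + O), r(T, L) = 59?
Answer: 789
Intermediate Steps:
j(a) = -1 - a/3 (j(a) = a*(-⅓) - 1*1 = -a/3 - 1 = -1 - a/3)
f(O, l) = 3 + (2 + O)*(34 - O/3) (f(O, l) = 3 + ((-1 - O/3) + 35)*(2 + O) = 3 + (34 - O/3)*(2 + O) = 3 + (2 + O)*(34 - O/3))
f(37, -28) - r(-17, -44) = (71 - ⅓*37² + (100/3)*37) - 1*59 = (71 - ⅓*1369 + 3700/3) - 59 = (71 - 1369/3 + 3700/3) - 59 = 848 - 59 = 789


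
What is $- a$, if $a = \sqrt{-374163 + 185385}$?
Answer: $- i \sqrt{188778} \approx - 434.49 i$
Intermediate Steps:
$a = i \sqrt{188778}$ ($a = \sqrt{-188778} = i \sqrt{188778} \approx 434.49 i$)
$- a = - i \sqrt{188778}$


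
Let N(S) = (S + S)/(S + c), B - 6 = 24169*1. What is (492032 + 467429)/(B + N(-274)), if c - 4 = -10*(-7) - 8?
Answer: 49891972/1257237 ≈ 39.684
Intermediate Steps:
c = 66 (c = 4 + (-10*(-7) - 8) = 4 + (70 - 8) = 4 + 62 = 66)
B = 24175 (B = 6 + 24169*1 = 6 + 24169 = 24175)
N(S) = 2*S/(66 + S) (N(S) = (S + S)/(S + 66) = (2*S)/(66 + S) = 2*S/(66 + S))
(492032 + 467429)/(B + N(-274)) = (492032 + 467429)/(24175 + 2*(-274)/(66 - 274)) = 959461/(24175 + 2*(-274)/(-208)) = 959461/(24175 + 2*(-274)*(-1/208)) = 959461/(24175 + 137/52) = 959461/(1257237/52) = 959461*(52/1257237) = 49891972/1257237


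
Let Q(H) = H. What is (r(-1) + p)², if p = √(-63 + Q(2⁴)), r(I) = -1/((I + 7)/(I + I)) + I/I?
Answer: -407/9 + 8*I*√47/3 ≈ -45.222 + 18.282*I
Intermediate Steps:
r(I) = 1 - 2*I/(7 + I) (r(I) = -1/((7 + I)/((2*I))) + 1 = -1/((7 + I)*(1/(2*I))) + 1 = -1/((7 + I)/(2*I)) + 1 = -2*I/(7 + I) + 1 = 1 - 2*I/(7 + I))
p = I*√47 (p = √(-63 + 2⁴) = √(-63 + 16) = √(-47) = I*√47 ≈ 6.8557*I)
(r(-1) + p)² = ((7 - 1*(-1))/(7 - 1) + I*√47)² = ((7 + 1)/6 + I*√47)² = ((⅙)*8 + I*√47)² = (4/3 + I*√47)²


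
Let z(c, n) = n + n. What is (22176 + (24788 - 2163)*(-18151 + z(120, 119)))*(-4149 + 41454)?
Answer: -15118203744945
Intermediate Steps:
z(c, n) = 2*n
(22176 + (24788 - 2163)*(-18151 + z(120, 119)))*(-4149 + 41454) = (22176 + (24788 - 2163)*(-18151 + 2*119))*(-4149 + 41454) = (22176 + 22625*(-18151 + 238))*37305 = (22176 + 22625*(-17913))*37305 = (22176 - 405281625)*37305 = -405259449*37305 = -15118203744945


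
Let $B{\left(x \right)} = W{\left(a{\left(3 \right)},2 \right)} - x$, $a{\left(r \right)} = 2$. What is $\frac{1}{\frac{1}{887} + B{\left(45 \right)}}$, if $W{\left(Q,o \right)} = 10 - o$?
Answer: $- \frac{887}{32818} \approx -0.027028$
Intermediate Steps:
$B{\left(x \right)} = 8 - x$ ($B{\left(x \right)} = \left(10 - 2\right) - x = 8 - x$)
$\frac{1}{\frac{1}{887} + B{\left(45 \right)}} = \frac{1}{\frac{1}{887} + \left(8 - 45\right)} = \frac{1}{\frac{1}{887} - 37} = \frac{1}{- \frac{32818}{887}} = - \frac{887}{32818}$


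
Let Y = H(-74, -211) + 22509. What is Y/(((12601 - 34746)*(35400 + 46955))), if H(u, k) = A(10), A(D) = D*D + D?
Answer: -22619/1823751475 ≈ -1.2402e-5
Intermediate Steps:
A(D) = D + D² (A(D) = D² + D = D + D²)
H(u, k) = 110 (H(u, k) = 10*(1 + 10) = 10*11 = 110)
Y = 22619 (Y = 110 + 22509 = 22619)
Y/(((12601 - 34746)*(35400 + 46955))) = 22619/(((12601 - 34746)*(35400 + 46955))) = 22619/((-22145*82355)) = 22619/(-1823751475) = 22619*(-1/1823751475) = -22619/1823751475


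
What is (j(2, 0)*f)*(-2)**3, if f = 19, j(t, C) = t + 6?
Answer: -1216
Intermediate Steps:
j(t, C) = 6 + t
(j(2, 0)*f)*(-2)**3 = ((6 + 2)*19)*(-2)**3 = (8*19)*(-8) = 152*(-8) = -1216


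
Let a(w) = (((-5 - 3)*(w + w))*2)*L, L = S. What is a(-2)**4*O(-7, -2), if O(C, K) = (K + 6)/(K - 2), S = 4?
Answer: -4294967296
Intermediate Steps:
O(C, K) = (6 + K)/(-2 + K)
L = 4
a(w) = -128*w (a(w) = (((-5 - 3)*(w + w))*2)*4 = (-16*w*2)*4 = -32*w*4 = -128*w)
a(-2)**4*O(-7, -2) = (-128*(-2))**4*((6 - 2)/(-2 - 2)) = 256**4*(4/(-4)) = 4294967296*(-1/4*4) = 4294967296*(-1) = -4294967296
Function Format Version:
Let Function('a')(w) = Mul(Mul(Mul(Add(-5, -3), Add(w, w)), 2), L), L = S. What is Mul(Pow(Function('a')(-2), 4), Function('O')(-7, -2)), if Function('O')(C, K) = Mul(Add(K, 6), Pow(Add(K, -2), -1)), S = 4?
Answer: -4294967296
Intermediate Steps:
Function('O')(C, K) = Mul(Pow(Add(-2, K), -1), Add(6, K)) (Function('O')(C, K) = Mul(Add(6, K), Pow(Add(-2, K), -1)) = Mul(Pow(Add(-2, K), -1), Add(6, K)))
L = 4
Function('a')(w) = Mul(-128, w) (Function('a')(w) = Mul(Mul(Mul(Add(-5, -3), Add(w, w)), 2), 4) = Mul(Mul(Mul(-8, Mul(2, w)), 2), 4) = Mul(Mul(Mul(-16, w), 2), 4) = Mul(Mul(-32, w), 4) = Mul(-128, w))
Mul(Pow(Function('a')(-2), 4), Function('O')(-7, -2)) = Mul(Pow(Mul(-128, -2), 4), Mul(Pow(Add(-2, -2), -1), Add(6, -2))) = Mul(Pow(256, 4), Mul(Pow(-4, -1), 4)) = Mul(4294967296, Mul(Rational(-1, 4), 4)) = Mul(4294967296, -1) = -4294967296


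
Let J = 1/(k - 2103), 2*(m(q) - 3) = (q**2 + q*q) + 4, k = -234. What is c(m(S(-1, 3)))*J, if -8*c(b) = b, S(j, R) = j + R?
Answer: 3/6232 ≈ 0.00048139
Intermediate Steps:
S(j, R) = R + j
m(q) = 5 + q**2 (m(q) = 3 + ((q**2 + q*q) + 4)/2 = 3 + ((q**2 + q**2) + 4)/2 = 3 + (2*q**2 + 4)/2 = 3 + (4 + 2*q**2)/2 = 3 + (2 + q**2) = 5 + q**2)
c(b) = -b/8
J = -1/2337 (J = 1/(-234 - 2103) = 1/(-2337) = -1/2337 ≈ -0.00042790)
c(m(S(-1, 3)))*J = -(5 + (3 - 1)**2)/8*(-1/2337) = -(5 + 2**2)/8*(-1/2337) = -(5 + 4)/8*(-1/2337) = -1/8*9*(-1/2337) = -9/8*(-1/2337) = 3/6232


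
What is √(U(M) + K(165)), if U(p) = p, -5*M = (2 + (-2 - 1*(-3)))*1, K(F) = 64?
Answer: √1585/5 ≈ 7.9624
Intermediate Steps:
M = -⅗ (M = -(2 + (-2 - 1*(-3)))/5 = -(2 + (-2 + 3))/5 = -(2 + 1)/5 = -3/5 = -⅕*3 = -⅗ ≈ -0.60000)
√(U(M) + K(165)) = √(-⅗ + 64) = √(317/5) = √1585/5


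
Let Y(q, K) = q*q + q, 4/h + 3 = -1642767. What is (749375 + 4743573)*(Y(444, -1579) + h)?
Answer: 891446401860002504/821385 ≈ 1.0853e+12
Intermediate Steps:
h = -2/821385 (h = 4/(-3 - 1642767) = 4/(-1642770) = 4*(-1/1642770) = -2/821385 ≈ -2.4349e-6)
Y(q, K) = q + q**2 (Y(q, K) = q**2 + q = q + q**2)
(749375 + 4743573)*(Y(444, -1579) + h) = (749375 + 4743573)*(444*(1 + 444) - 2/821385) = 5492948*(444*445 - 2/821385) = 5492948*(197580 - 2/821385) = 5492948*(162289248298/821385) = 891446401860002504/821385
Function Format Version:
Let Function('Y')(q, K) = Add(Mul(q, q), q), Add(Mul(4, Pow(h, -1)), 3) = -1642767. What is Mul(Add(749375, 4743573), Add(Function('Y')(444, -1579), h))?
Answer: Rational(891446401860002504, 821385) ≈ 1.0853e+12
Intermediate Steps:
h = Rational(-2, 821385) (h = Mul(4, Pow(Add(-3, -1642767), -1)) = Mul(4, Pow(-1642770, -1)) = Mul(4, Rational(-1, 1642770)) = Rational(-2, 821385) ≈ -2.4349e-6)
Function('Y')(q, K) = Add(q, Pow(q, 2)) (Function('Y')(q, K) = Add(Pow(q, 2), q) = Add(q, Pow(q, 2)))
Mul(Add(749375, 4743573), Add(Function('Y')(444, -1579), h)) = Mul(Add(749375, 4743573), Add(Mul(444, Add(1, 444)), Rational(-2, 821385))) = Mul(5492948, Add(Mul(444, 445), Rational(-2, 821385))) = Mul(5492948, Add(197580, Rational(-2, 821385))) = Mul(5492948, Rational(162289248298, 821385)) = Rational(891446401860002504, 821385)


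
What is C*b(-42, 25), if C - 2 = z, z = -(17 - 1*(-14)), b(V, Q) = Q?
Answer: -725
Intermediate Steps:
z = -31 (z = -(17 + 14) = -1*31 = -31)
C = -29 (C = 2 - 31 = -29)
C*b(-42, 25) = -29*25 = -725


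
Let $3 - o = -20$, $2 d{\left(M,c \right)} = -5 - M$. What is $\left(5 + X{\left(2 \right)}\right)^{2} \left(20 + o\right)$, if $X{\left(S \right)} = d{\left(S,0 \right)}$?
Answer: $\frac{387}{4} \approx 96.75$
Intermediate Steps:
$d{\left(M,c \right)} = - \frac{5}{2} - \frac{M}{2}$ ($d{\left(M,c \right)} = \frac{-5 - M}{2} = - \frac{5}{2} - \frac{M}{2}$)
$X{\left(S \right)} = - \frac{5}{2} - \frac{S}{2}$
$o = 23$ ($o = 3 - -20 = 3 + 20 = 23$)
$\left(5 + X{\left(2 \right)}\right)^{2} \left(20 + o\right) = \left(5 - \frac{7}{2}\right)^{2} \left(20 + 23\right) = \left(5 - \frac{7}{2}\right)^{2} \cdot 43 = \left(\frac{3}{2}\right)^{2} \cdot 43 = \frac{9}{4} \cdot 43 = \frac{387}{4}$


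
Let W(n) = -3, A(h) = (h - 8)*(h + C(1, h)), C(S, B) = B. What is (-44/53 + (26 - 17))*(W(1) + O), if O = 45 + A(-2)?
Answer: 35506/53 ≈ 669.92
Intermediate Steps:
A(h) = 2*h*(-8 + h) (A(h) = (h - 8)*(h + h) = (-8 + h)*(2*h) = 2*h*(-8 + h))
O = 85 (O = 45 + 2*(-2)*(-8 - 2) = 45 + 2*(-2)*(-10) = 45 + 40 = 85)
(-44/53 + (26 - 17))*(W(1) + O) = (-44/53 + (26 - 17))*(-3 + 85) = (-44*1/53 + 9)*82 = (-44/53 + 9)*82 = (433/53)*82 = 35506/53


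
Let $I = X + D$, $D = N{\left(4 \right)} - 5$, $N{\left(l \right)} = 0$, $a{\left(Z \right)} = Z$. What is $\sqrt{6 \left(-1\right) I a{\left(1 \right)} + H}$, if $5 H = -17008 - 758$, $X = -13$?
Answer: $\frac{3 i \sqrt{9570}}{5} \approx 58.696 i$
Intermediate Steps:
$H = - \frac{17766}{5}$ ($H = \frac{-17008 - 758}{5} = \frac{1}{5} \left(-17766\right) = - \frac{17766}{5} \approx -3553.2$)
$D = -5$ ($D = 0 - 5 = -5$)
$I = -18$ ($I = -13 - 5 = -18$)
$\sqrt{6 \left(-1\right) I a{\left(1 \right)} + H} = \sqrt{6 \left(-1\right) \left(-18\right) 1 - \frac{17766}{5}} = \sqrt{\left(-6\right) \left(-18\right) 1 - \frac{17766}{5}} = \sqrt{108 \cdot 1 - \frac{17766}{5}} = \sqrt{108 - \frac{17766}{5}} = \sqrt{- \frac{17226}{5}} = \frac{3 i \sqrt{9570}}{5}$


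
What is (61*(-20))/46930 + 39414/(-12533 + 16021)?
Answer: 92272183/8184592 ≈ 11.274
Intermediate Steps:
(61*(-20))/46930 + 39414/(-12533 + 16021) = -1220*1/46930 + 39414/3488 = -122/4693 + 39414*(1/3488) = -122/4693 + 19707/1744 = 92272183/8184592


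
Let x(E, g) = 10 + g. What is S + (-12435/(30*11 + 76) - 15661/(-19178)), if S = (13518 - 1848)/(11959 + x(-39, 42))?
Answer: -674282085286/23380216237 ≈ -28.840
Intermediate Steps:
S = 11670/12011 (S = (13518 - 1848)/(11959 + (10 + 42)) = 11670/(11959 + 52) = 11670/12011 ≈ 0.97161)
S + (-12435/(30*11 + 76) - 15661/(-19178)) = 11670/12011 + (-12435/(30*11 + 76) - 15661/(-19178)) = 11670/12011 + (-12435/(330 + 76) - 15661*(-1/19178)) = 11670/12011 + (-12435/406 + 15661/19178) = 11670/12011 - 58030016/1946567 = -674282085286/23380216237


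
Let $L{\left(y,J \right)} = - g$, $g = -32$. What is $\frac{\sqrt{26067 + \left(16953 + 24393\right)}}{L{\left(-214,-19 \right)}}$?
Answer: $\frac{\sqrt{67413}}{32} \approx 8.1138$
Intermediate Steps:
$L{\left(y,J \right)} = 32$ ($L{\left(y,J \right)} = \left(-1\right) \left(-32\right) = 32$)
$\frac{\sqrt{26067 + \left(16953 + 24393\right)}}{L{\left(-214,-19 \right)}} = \frac{\sqrt{26067 + \left(16953 + 24393\right)}}{32} = \sqrt{26067 + 41346} \cdot \frac{1}{32} = \sqrt{67413} \cdot \frac{1}{32} = \frac{\sqrt{67413}}{32}$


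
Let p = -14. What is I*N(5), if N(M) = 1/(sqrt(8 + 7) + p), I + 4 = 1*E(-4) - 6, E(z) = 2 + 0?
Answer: 112/181 + 8*sqrt(15)/181 ≈ 0.78997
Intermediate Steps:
E(z) = 2
I = -8 (I = -4 + (1*2 - 6) = -4 + (2 - 6) = -4 - 4 = -8)
N(M) = 1/(-14 + sqrt(15)) (N(M) = 1/(sqrt(8 + 7) - 14) = 1/(sqrt(15) - 14) = 1/(-14 + sqrt(15)))
I*N(5) = -8*(-14/181 - sqrt(15)/181) = 112/181 + 8*sqrt(15)/181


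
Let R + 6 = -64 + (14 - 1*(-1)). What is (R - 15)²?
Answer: 4900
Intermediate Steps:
R = -55 (R = -6 + (-64 + (14 - 1*(-1))) = -6 + (-64 + (14 + 1)) = -6 + (-64 + 15) = -6 - 49 = -55)
(R - 15)² = (-55 - 15)² = (-70)² = 4900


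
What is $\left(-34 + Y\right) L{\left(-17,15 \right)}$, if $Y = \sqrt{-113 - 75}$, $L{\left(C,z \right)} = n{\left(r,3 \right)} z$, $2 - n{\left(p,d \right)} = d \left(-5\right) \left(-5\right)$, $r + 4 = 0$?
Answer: $37230 - 2190 i \sqrt{47} \approx 37230.0 - 15014.0 i$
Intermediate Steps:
$r = -4$ ($r = -4 + 0 = -4$)
$n{\left(p,d \right)} = 2 - 25 d$ ($n{\left(p,d \right)} = 2 - d \left(-5\right) \left(-5\right) = 2 - - 5 d \left(-5\right) = 2 - 25 d$)
$L{\left(C,z \right)} = - 73 z$ ($L{\left(C,z \right)} = \left(2 - 75\right) z = - 73 z$)
$Y = 2 i \sqrt{47}$ ($Y = \sqrt{-188} = 2 i \sqrt{47} \approx 13.711 i$)
$\left(-34 + Y\right) L{\left(-17,15 \right)} = \left(-34 + 2 i \sqrt{47}\right) \left(\left(-73\right) 15\right) = \left(-34 + 2 i \sqrt{47}\right) \left(-1095\right) = 37230 - 2190 i \sqrt{47}$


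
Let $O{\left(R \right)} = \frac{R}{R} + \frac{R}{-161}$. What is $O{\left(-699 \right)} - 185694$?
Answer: $- \frac{29895874}{161} \approx -1.8569 \cdot 10^{5}$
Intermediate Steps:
$O{\left(R \right)} = 1 - \frac{R}{161}$ ($O{\left(R \right)} = 1 + R \left(- \frac{1}{161}\right) = 1 - \frac{R}{161}$)
$O{\left(-699 \right)} - 185694 = \left(1 - - \frac{699}{161}\right) - 185694 = \left(1 + \frac{699}{161}\right) - 185694 = \frac{860}{161} - 185694 = - \frac{29895874}{161}$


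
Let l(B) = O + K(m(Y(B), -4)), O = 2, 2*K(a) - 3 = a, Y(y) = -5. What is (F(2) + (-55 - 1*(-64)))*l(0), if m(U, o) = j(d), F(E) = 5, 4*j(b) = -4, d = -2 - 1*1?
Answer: 42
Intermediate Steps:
d = -3 (d = -2 - 1 = -3)
j(b) = -1 (j(b) = (1/4)*(-4) = -1)
m(U, o) = -1
K(a) = 3/2 + a/2
l(B) = 3 (l(B) = 2 + (3/2 + (1/2)*(-1)) = 2 + (3/2 - 1/2) = 2 + 1 = 3)
(F(2) + (-55 - 1*(-64)))*l(0) = (5 + (-55 - 1*(-64)))*3 = (5 + (-55 + 64))*3 = (5 + 9)*3 = 14*3 = 42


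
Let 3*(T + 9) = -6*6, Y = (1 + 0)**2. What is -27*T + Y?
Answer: 568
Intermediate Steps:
Y = 1 (Y = 1**2 = 1)
T = -21 (T = -9 + (-6*6)/3 = -9 + (1/3)*(-36) = -9 - 12 = -21)
-27*T + Y = -27*(-21) + 1 = 567 + 1 = 568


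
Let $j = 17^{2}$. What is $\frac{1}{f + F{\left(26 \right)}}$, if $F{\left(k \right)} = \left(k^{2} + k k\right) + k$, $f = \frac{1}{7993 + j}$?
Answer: $\frac{8282}{11412597} \approx 0.00072569$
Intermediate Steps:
$j = 289$
$f = \frac{1}{8282}$ ($f = \frac{1}{7993 + 289} = \frac{1}{8282} \approx 0.00012074$)
$F{\left(k \right)} = k + 2 k^{2}$ ($F{\left(k \right)} = \left(k^{2} + k^{2}\right) + k = 2 k^{2} + k = k + 2 k^{2}$)
$\frac{1}{f + F{\left(26 \right)}} = \frac{1}{\frac{1}{8282} + 26 \left(1 + 2 \cdot 26\right)} = \frac{1}{\frac{1}{8282} + 26 \left(1 + 52\right)} = \frac{1}{\frac{1}{8282} + 26 \cdot 53} = \frac{1}{\frac{1}{8282} + 1378} = \frac{1}{\frac{11412597}{8282}} = \frac{8282}{11412597}$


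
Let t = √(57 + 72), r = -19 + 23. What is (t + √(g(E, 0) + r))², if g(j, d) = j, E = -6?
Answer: 127 + 2*I*√258 ≈ 127.0 + 32.125*I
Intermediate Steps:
r = 4
t = √129 ≈ 11.358
(t + √(g(E, 0) + r))² = (√129 + √(-6 + 4))² = (√129 + √(-2))² = (√129 + I*√2)²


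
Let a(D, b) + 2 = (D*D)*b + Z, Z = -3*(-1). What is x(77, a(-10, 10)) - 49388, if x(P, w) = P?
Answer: -49311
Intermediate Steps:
Z = 3
a(D, b) = 1 + b*D**2 (a(D, b) = -2 + ((D*D)*b + 3) = -2 + (D**2*b + 3) = -2 + (b*D**2 + 3) = -2 + (3 + b*D**2) = 1 + b*D**2)
x(77, a(-10, 10)) - 49388 = 77 - 49388 = -49311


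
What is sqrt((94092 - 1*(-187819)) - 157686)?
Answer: 5*sqrt(4969) ≈ 352.46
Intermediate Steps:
sqrt((94092 - 1*(-187819)) - 157686) = sqrt((94092 + 187819) - 157686) = sqrt(281911 - 157686) = sqrt(124225) = 5*sqrt(4969)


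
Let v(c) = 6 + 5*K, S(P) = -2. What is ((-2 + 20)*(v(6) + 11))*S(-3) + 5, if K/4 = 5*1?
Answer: -4207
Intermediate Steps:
K = 20 (K = 4*(5*1) = 4*5 = 20)
v(c) = 106 (v(c) = 6 + 5*20 = 6 + 100 = 106)
((-2 + 20)*(v(6) + 11))*S(-3) + 5 = ((-2 + 20)*(106 + 11))*(-2) + 5 = (18*117)*(-2) + 5 = 2106*(-2) + 5 = -4212 + 5 = -4207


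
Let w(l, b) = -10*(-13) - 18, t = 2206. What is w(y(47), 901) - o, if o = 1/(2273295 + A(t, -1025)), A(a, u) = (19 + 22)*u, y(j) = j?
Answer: 249902239/2231270 ≈ 112.00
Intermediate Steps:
A(a, u) = 41*u
w(l, b) = 112 (w(l, b) = 130 - 18 = 112)
o = 1/2231270 (o = 1/(2273295 + 41*(-1025)) = 1/(2273295 - 42025) = 1/2231270 ≈ 4.4818e-7)
w(y(47), 901) - o = 112 - 1*1/2231270 = 112 - 1/2231270 = 249902239/2231270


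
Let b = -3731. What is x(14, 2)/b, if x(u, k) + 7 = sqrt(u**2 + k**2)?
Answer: 1/533 - 10*sqrt(2)/3731 ≈ -0.0019143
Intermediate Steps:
x(u, k) = -7 + sqrt(k**2 + u**2) (x(u, k) = -7 + sqrt(u**2 + k**2) = -7 + sqrt(k**2 + u**2))
x(14, 2)/b = (-7 + sqrt(2**2 + 14**2))/(-3731) = (-7 + sqrt(4 + 196))*(-1/3731) = (-7 + sqrt(200))*(-1/3731) = (-7 + 10*sqrt(2))*(-1/3731) = 1/533 - 10*sqrt(2)/3731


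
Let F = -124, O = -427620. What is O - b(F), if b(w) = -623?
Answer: -426997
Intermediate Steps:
O - b(F) = -427620 - 1*(-623) = -427620 + 623 = -426997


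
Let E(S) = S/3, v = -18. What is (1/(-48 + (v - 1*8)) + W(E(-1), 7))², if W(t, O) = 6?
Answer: 196249/5476 ≈ 35.838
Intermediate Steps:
E(S) = S/3 (E(S) = S*(⅓) = S/3)
(1/(-48 + (v - 1*8)) + W(E(-1), 7))² = (1/(-48 + (-18 - 1*8)) + 6)² = (1/(-48 + (-18 - 8)) + 6)² = (1/(-48 - 26) + 6)² = (1/(-74) + 6)² = (-1/74 + 6)² = (443/74)² = 196249/5476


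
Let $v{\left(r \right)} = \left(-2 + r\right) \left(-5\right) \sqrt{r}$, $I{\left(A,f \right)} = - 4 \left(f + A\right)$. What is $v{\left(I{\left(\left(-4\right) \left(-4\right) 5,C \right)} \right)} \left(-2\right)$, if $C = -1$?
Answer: $- 6360 i \sqrt{79} \approx - 56529.0 i$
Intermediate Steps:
$I{\left(A,f \right)} = - 4 A - 4 f$ ($I{\left(A,f \right)} = - 4 \left(A + f\right) = - 4 A - 4 f$)
$v{\left(r \right)} = \sqrt{r} \left(10 - 5 r\right)$ ($v{\left(r \right)} = \left(10 - 5 r\right) \sqrt{r} = \sqrt{r} \left(10 - 5 r\right)$)
$v{\left(I{\left(\left(-4\right) \left(-4\right) 5,C \right)} \right)} \left(-2\right) = 5 \sqrt{- 4 \left(-4\right) \left(-4\right) 5 - -4} \left(2 - \left(- 4 \left(-4\right) \left(-4\right) 5 - -4\right)\right) \left(-2\right) = 5 \sqrt{- 4 \cdot 16 \cdot 5 + 4} \left(2 - \left(- 4 \cdot 16 \cdot 5 + 4\right)\right) \left(-2\right) = 5 \sqrt{\left(-4\right) 80 + 4} \left(2 - \left(\left(-4\right) 80 + 4\right)\right) \left(-2\right) = 5 \sqrt{-320 + 4} \left(2 - \left(-320 + 4\right)\right) \left(-2\right) = 5 \sqrt{-316} \left(2 - -316\right) \left(-2\right) = 5 \cdot 2 i \sqrt{79} \left(2 + 316\right) \left(-2\right) = 5 \cdot 2 i \sqrt{79} \cdot 318 \left(-2\right) = 3180 i \sqrt{79} \left(-2\right) = - 6360 i \sqrt{79}$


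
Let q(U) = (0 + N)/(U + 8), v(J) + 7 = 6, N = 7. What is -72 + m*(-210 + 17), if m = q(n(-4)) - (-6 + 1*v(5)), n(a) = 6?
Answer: -3039/2 ≈ -1519.5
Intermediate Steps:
v(J) = -1 (v(J) = -7 + 6 = -1)
q(U) = 7/(8 + U) (q(U) = (0 + 7)/(U + 8) = 7/(8 + U))
m = 15/2 (m = 7/(8 + 6) - (-6 + 1*(-1)) = 7/14 - (-6 - 1) = 7*(1/14) - 1*(-7) = 1/2 + 7 = 15/2 ≈ 7.5000)
-72 + m*(-210 + 17) = -72 + 15*(-210 + 17)/2 = -72 + (15/2)*(-193) = -72 - 2895/2 = -3039/2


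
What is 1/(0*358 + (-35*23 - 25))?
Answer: -1/830 ≈ -0.0012048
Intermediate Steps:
1/(0*358 + (-35*23 - 25)) = 1/(0 + (-805 - 25)) = 1/(0 - 830) = 1/(-830) = -1/830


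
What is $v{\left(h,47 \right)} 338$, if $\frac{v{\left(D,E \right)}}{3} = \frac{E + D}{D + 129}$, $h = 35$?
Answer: $507$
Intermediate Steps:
$v{\left(D,E \right)} = \frac{3 \left(D + E\right)}{129 + D}$ ($v{\left(D,E \right)} = 3 \frac{E + D}{D + 129} = 3 \frac{D + E}{129 + D} = \frac{3 \left(D + E\right)}{129 + D}$)
$v{\left(h,47 \right)} 338 = \frac{3 \left(35 + 47\right)}{129 + 35} \cdot 338 = 3 \cdot \frac{1}{164} \cdot 82 \cdot 338 = \frac{3}{2} \cdot 338 = 507$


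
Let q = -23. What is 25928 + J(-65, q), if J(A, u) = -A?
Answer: 25993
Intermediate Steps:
25928 + J(-65, q) = 25928 - 1*(-65) = 25928 + 65 = 25993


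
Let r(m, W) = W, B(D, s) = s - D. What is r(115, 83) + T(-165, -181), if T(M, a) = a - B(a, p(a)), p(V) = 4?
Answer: -283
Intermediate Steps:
T(M, a) = -4 + 2*a (T(M, a) = a - (4 - a) = a + (-4 + a) = -4 + 2*a)
r(115, 83) + T(-165, -181) = 83 + (-4 + 2*(-181)) = 83 + (-4 - 362) = 83 - 366 = -283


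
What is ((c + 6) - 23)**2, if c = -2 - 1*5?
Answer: 576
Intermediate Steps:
c = -7 (c = -2 - 5 = -7)
((c + 6) - 23)**2 = ((-7 + 6) - 23)**2 = (-1 - 23)**2 = (-24)**2 = 576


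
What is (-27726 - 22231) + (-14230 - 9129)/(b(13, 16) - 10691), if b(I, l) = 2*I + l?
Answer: -531968734/10649 ≈ -49955.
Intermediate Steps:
b(I, l) = l + 2*I
(-27726 - 22231) + (-14230 - 9129)/(b(13, 16) - 10691) = (-27726 - 22231) + (-14230 - 9129)/((16 + 2*13) - 10691) = -49957 - 23359/((16 + 26) - 10691) = -49957 - 23359/(42 - 10691) = -49957 - 23359/(-10649) = -49957 - 23359*(-1/10649) = -49957 + 23359/10649 = -531968734/10649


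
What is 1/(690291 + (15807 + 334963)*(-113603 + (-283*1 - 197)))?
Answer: -1/40016203619 ≈ -2.4990e-11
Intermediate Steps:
1/(690291 + (15807 + 334963)*(-113603 + (-283*1 - 197))) = 1/(690291 + 350770*(-113603 + (-283 - 197))) = 1/(690291 + 350770*(-113603 - 480)) = 1/(690291 + 350770*(-114083)) = 1/(690291 - 40016893910) = 1/(-40016203619) = -1/40016203619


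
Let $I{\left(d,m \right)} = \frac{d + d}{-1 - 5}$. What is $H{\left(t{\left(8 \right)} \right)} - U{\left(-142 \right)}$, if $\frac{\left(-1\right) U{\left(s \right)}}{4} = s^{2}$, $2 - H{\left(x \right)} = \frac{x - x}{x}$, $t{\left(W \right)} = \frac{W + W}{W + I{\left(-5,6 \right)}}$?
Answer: $80658$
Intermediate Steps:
$I{\left(d,m \right)} = - \frac{d}{3}$ ($I{\left(d,m \right)} = \frac{2 d}{-6} = 2 d \left(- \frac{1}{6}\right) = - \frac{d}{3}$)
$t{\left(W \right)} = \frac{2 W}{\frac{5}{3} + W}$ ($t{\left(W \right)} = \frac{W + W}{W - - \frac{5}{3}} = \frac{2 W}{W + \frac{5}{3}} = \frac{2 W}{\frac{5}{3} + W}$)
$H{\left(x \right)} = 2$ ($H{\left(x \right)} = 2 - \frac{x - x}{x} = 2 - \frac{0}{x} = 2 - 0 = 2 + 0 = 2$)
$U{\left(s \right)} = - 4 s^{2}$
$H{\left(t{\left(8 \right)} \right)} - U{\left(-142 \right)} = 2 - - 4 \left(-142\right)^{2} = 2 - \left(-4\right) 20164 = 2 - -80656 = 2 + 80656 = 80658$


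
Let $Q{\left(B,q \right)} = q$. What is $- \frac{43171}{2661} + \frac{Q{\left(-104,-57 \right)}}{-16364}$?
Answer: $- \frac{706298567}{43544604} \approx -16.22$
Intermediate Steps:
$- \frac{43171}{2661} + \frac{Q{\left(-104,-57 \right)}}{-16364} = - \frac{43171}{2661} - \frac{57}{-16364} = \left(-43171\right) \frac{1}{2661} - - \frac{57}{16364} = - \frac{43171}{2661} + \frac{57}{16364} = - \frac{706298567}{43544604}$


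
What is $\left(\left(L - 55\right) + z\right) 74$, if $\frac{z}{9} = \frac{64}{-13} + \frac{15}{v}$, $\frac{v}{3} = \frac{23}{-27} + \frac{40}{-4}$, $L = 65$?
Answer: $- \frac{10839002}{3809} \approx -2845.6$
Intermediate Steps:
$v = - \frac{293}{9}$ ($v = 3 \left(\frac{23}{-27} + \frac{40}{-4}\right) = 3 \left(23 \left(- \frac{1}{27}\right) + 40 \left(- \frac{1}{4}\right)\right) = 3 \left(- \frac{23}{27} - 10\right) = 3 \left(- \frac{293}{27}\right) = - \frac{293}{9} \approx -32.556$)
$z = - \frac{184563}{3809}$ ($z = 9 \left(\frac{64}{-13} + \frac{15}{- \frac{293}{9}}\right) = 9 \left(64 \left(- \frac{1}{13}\right) + 15 \left(- \frac{9}{293}\right)\right) = 9 \left(- \frac{64}{13} - \frac{135}{293}\right) = 9 \left(- \frac{20507}{3809}\right) = - \frac{184563}{3809} \approx -48.454$)
$\left(\left(L - 55\right) + z\right) 74 = \left(\left(65 - 55\right) - \frac{184563}{3809}\right) 74 = \left(10 - \frac{184563}{3809}\right) 74 = \left(- \frac{146473}{3809}\right) 74 = - \frac{10839002}{3809}$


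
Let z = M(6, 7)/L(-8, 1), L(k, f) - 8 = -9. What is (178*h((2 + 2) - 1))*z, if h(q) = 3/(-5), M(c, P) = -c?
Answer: -3204/5 ≈ -640.80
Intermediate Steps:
L(k, f) = -1 (L(k, f) = 8 - 9 = -1)
z = 6 (z = -1*6/(-1) = -6*(-1) = 6)
h(q) = -3/5 (h(q) = 3*(-1/5) = -3/5)
(178*h((2 + 2) - 1))*z = (178*(-3/5))*6 = -534/5*6 = -3204/5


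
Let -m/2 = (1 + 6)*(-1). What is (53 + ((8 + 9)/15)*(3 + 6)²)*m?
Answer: 10136/5 ≈ 2027.2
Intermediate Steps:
m = 14 (m = -2*(1 + 6)*(-1) = -14*(-1) = -2*(-7) = 14)
(53 + ((8 + 9)/15)*(3 + 6)²)*m = (53 + ((8 + 9)/15)*(3 + 6)²)*14 = (53 + (17*(1/15))*9²)*14 = (53 + (17/15)*81)*14 = (53 + 459/5)*14 = (724/5)*14 = 10136/5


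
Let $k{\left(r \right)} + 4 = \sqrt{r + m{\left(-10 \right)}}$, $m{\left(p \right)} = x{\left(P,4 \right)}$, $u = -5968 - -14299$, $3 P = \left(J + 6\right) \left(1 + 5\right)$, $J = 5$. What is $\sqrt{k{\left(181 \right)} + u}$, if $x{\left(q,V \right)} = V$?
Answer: $\sqrt{8327 + \sqrt{185}} \approx 91.327$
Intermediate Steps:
$P = 22$ ($P = \frac{\left(5 + 6\right) \left(1 + 5\right)}{3} = \frac{11 \cdot 6}{3} = \frac{1}{3} \cdot 66 = 22$)
$u = 8331$ ($u = -5968 + 14299 = 8331$)
$m{\left(p \right)} = 4$
$k{\left(r \right)} = -4 + \sqrt{4 + r}$ ($k{\left(r \right)} = -4 + \sqrt{r + 4} = -4 + \sqrt{4 + r}$)
$\sqrt{k{\left(181 \right)} + u} = \sqrt{\left(-4 + \sqrt{4 + 181}\right) + 8331} = \sqrt{\left(-4 + \sqrt{185}\right) + 8331} = \sqrt{8327 + \sqrt{185}}$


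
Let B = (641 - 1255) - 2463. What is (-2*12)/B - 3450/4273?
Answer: -10513098/13148021 ≈ -0.79960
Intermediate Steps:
B = -3077 (B = -614 - 2463 = -3077)
(-2*12)/B - 3450/4273 = -2*12/(-3077) - 3450/4273 = -24*(-1/3077) - 3450*1/4273 = 24/3077 - 3450/4273 = -10513098/13148021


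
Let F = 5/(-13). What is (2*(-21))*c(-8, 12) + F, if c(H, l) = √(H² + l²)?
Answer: -5/13 - 168*√13 ≈ -606.12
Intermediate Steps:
F = -5/13 (F = -1/13*5 = -5/13 ≈ -0.38462)
(2*(-21))*c(-8, 12) + F = (2*(-21))*√((-8)² + 12²) - 5/13 = -42*√(64 + 144) - 5/13 = -168*√13 - 5/13 = -5/13 - 168*√13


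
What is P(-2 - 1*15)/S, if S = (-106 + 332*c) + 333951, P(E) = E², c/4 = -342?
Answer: -289/120331 ≈ -0.0024017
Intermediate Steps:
c = -1368 (c = 4*(-342) = -1368)
S = -120331 (S = (-106 + 332*(-1368)) + 333951 = (-106 - 454176) + 333951 = -454282 + 333951 = -120331)
P(-2 - 1*15)/S = (-2 - 1*15)²/(-120331) = (-2 - 15)²*(-1/120331) = (-17)²*(-1/120331) = 289*(-1/120331) = -289/120331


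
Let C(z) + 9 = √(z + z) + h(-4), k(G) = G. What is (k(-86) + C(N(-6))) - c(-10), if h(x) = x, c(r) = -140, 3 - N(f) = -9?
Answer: 41 + 2*√6 ≈ 45.899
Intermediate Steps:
N(f) = 12 (N(f) = 3 - 1*(-9) = 3 + 9 = 12)
C(z) = -13 + √2*√z (C(z) = -9 + (√(z + z) - 4) = -9 + (√(2*z) - 4) = -9 + (√2*√z - 4) = -9 + (-4 + √2*√z) = -13 + √2*√z)
(k(-86) + C(N(-6))) - c(-10) = (-86 + (-13 + √2*√12)) - 1*(-140) = (-86 + (-13 + √2*(2*√3))) + 140 = (-86 + (-13 + 2*√6)) + 140 = (-99 + 2*√6) + 140 = 41 + 2*√6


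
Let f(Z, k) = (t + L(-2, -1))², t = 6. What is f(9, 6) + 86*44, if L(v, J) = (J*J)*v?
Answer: 3800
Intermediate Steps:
L(v, J) = v*J² (L(v, J) = J²*v = v*J²)
f(Z, k) = 16 (f(Z, k) = (6 - 2*(-1)²)² = (6 - 2*1)² = (6 - 2)² = 4² = 16)
f(9, 6) + 86*44 = 16 + 86*44 = 16 + 3784 = 3800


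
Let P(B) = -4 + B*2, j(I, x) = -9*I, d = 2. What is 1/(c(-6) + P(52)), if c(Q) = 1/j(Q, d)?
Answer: 54/5401 ≈ 0.0099981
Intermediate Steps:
c(Q) = -1/(9*Q) (c(Q) = 1/(-9*Q) = -1/(9*Q))
P(B) = -4 + 2*B
1/(c(-6) + P(52)) = 1/(-⅑/(-6) + (-4 + 2*52)) = 1/(-⅑*(-⅙) + (-4 + 104)) = 1/(1/54 + 100) = 1/(5401/54) = 54/5401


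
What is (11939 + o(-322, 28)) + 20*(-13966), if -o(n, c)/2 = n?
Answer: -266737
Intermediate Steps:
o(n, c) = -2*n
(11939 + o(-322, 28)) + 20*(-13966) = (11939 - 2*(-322)) + 20*(-13966) = (11939 + 644) - 279320 = 12583 - 279320 = -266737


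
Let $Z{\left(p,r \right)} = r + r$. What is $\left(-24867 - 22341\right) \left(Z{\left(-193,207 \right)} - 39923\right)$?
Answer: $1865140872$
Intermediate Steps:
$Z{\left(p,r \right)} = 2 r$
$\left(-24867 - 22341\right) \left(Z{\left(-193,207 \right)} - 39923\right) = \left(-24867 - 22341\right) \left(2 \cdot 207 - 39923\right) = - 47208 \left(414 - 39923\right) = \left(-47208\right) \left(-39509\right) = 1865140872$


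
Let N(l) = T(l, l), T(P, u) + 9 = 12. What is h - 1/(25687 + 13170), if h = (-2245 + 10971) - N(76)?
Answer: 338949610/38857 ≈ 8723.0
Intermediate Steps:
T(P, u) = 3 (T(P, u) = -9 + 12 = 3)
N(l) = 3
h = 8723 (h = (-2245 + 10971) - 1*3 = 8726 - 3 = 8723)
h - 1/(25687 + 13170) = 8723 - 1/(25687 + 13170) = 8723 - 1/38857 = 338949610/38857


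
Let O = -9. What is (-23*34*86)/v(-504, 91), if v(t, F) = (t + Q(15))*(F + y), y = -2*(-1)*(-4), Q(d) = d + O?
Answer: 33626/20667 ≈ 1.6270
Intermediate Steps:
Q(d) = -9 + d (Q(d) = d - 9 = -9 + d)
y = -8 (y = 2*(-4) = -8)
v(t, F) = (-8 + F)*(6 + t) (v(t, F) = (t + (-9 + 15))*(F - 8) = (t + 6)*(-8 + F) = (6 + t)*(-8 + F) = (-8 + F)*(6 + t))
(-23*34*86)/v(-504, 91) = (-23*34*86)/(-48 - 8*(-504) + 6*91 + 91*(-504)) = (-782*86)/(-48 + 4032 + 546 - 45864) = -67252/(-41334) = -67252*(-1/41334) = 33626/20667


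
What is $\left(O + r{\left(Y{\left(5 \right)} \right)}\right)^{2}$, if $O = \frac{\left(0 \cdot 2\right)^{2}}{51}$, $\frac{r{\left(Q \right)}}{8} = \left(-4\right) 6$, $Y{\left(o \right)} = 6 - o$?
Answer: $36864$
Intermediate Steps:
$r{\left(Q \right)} = -192$ ($r{\left(Q \right)} = 8 \left(\left(-4\right) 6\right) = 8 \left(-24\right) = -192$)
$O = 0$ ($O = \frac{0^{2}}{51} = \frac{1}{51} \cdot 0 = 0$)
$\left(O + r{\left(Y{\left(5 \right)} \right)}\right)^{2} = \left(0 - 192\right)^{2} = \left(-192\right)^{2} = 36864$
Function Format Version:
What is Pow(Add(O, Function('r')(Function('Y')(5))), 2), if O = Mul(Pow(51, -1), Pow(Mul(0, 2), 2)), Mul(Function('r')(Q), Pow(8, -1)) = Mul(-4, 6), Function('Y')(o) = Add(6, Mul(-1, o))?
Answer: 36864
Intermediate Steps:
Function('r')(Q) = -192 (Function('r')(Q) = Mul(8, Mul(-4, 6)) = Mul(8, -24) = -192)
O = 0 (O = Mul(Rational(1, 51), Pow(0, 2)) = Mul(Rational(1, 51), 0) = 0)
Pow(Add(O, Function('r')(Function('Y')(5))), 2) = Pow(Add(0, -192), 2) = Pow(-192, 2) = 36864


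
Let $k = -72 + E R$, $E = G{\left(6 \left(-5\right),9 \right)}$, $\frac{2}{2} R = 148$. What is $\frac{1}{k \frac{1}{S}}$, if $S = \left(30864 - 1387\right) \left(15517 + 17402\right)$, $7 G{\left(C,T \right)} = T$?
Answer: $\frac{2264157847}{276} \approx 8.2035 \cdot 10^{6}$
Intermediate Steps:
$R = 148$
$G{\left(C,T \right)} = \frac{T}{7}$
$E = \frac{9}{7}$ ($E = \frac{1}{7} \cdot 9 = \frac{9}{7} \approx 1.2857$)
$S = 970353363$ ($S = 29477 \cdot 32919 = 970353363$)
$k = \frac{828}{7}$ ($k = -72 + \frac{9}{7} \cdot 148 = -72 + \frac{1332}{7} = \frac{828}{7} \approx 118.29$)
$\frac{1}{k \frac{1}{S}} = \frac{1}{\frac{828}{7} \cdot \frac{1}{970353363}} = \frac{1}{\frac{276}{2264157847}} = \frac{2264157847}{276}$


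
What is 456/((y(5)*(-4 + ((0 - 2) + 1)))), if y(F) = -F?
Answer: 456/25 ≈ 18.240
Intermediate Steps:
456/((y(5)*(-4 + ((0 - 2) + 1)))) = 456/(((-1*5)*(-4 + ((0 - 2) + 1)))) = 456/((-5*(-4 + (-2 + 1)))) = 456/((-5*(-4 - 1))) = 456/((-5*(-5))) = 456/25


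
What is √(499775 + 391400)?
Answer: 5*√35647 ≈ 944.02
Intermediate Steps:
√(499775 + 391400) = √891175 = 5*√35647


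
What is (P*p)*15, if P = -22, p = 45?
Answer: -14850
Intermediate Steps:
(P*p)*15 = -22*45*15 = -990*15 = -14850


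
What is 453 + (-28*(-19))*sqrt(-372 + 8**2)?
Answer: 453 + 1064*I*sqrt(77) ≈ 453.0 + 9336.6*I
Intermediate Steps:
453 + (-28*(-19))*sqrt(-372 + 8**2) = 453 + 532*sqrt(-372 + 64) = 453 + 532*sqrt(-308) = 453 + 532*(2*I*sqrt(77)) = 453 + 1064*I*sqrt(77)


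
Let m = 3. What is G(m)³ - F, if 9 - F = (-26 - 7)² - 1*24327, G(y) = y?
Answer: -23220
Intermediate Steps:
F = 23247 (F = 9 - ((-26 - 7)² - 1*24327) = 9 - ((-33)² - 24327) = 9 - (1089 - 24327) = 9 - 1*(-23238) = 9 + 23238 = 23247)
G(m)³ - F = 3³ - 1*23247 = 27 - 23247 = -23220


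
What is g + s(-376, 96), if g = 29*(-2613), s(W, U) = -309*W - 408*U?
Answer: 1239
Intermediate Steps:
s(W, U) = -408*U - 309*W
g = -75777
g + s(-376, 96) = -75777 + (-408*96 - 309*(-376)) = -75777 + (-39168 + 116184) = -75777 + 77016 = 1239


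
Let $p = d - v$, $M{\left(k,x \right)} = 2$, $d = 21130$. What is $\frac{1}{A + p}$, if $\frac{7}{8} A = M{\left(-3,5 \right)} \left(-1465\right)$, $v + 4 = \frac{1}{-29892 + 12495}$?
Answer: $\frac{121779}{2165891713} \approx 5.6226 \cdot 10^{-5}$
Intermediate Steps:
$v = - \frac{69589}{17397}$ ($v = -4 + \frac{1}{-29892 + 12495} = -4 + \frac{1}{-17397} = -4 - \frac{1}{17397} = - \frac{69589}{17397} \approx -4.0001$)
$A = - \frac{23440}{7}$ ($A = \frac{8 \cdot 2 \left(-1465\right)}{7} = \frac{8}{7} \left(-2930\right) = - \frac{23440}{7} \approx -3348.6$)
$p = \frac{367668199}{17397}$ ($p = 21130 - - \frac{69589}{17397} = 21130 + \frac{69589}{17397} = \frac{367668199}{17397} \approx 21134.0$)
$\frac{1}{A + p} = \frac{1}{- \frac{23440}{7} + \frac{367668199}{17397}} = \frac{1}{\frac{2165891713}{121779}} = \frac{121779}{2165891713}$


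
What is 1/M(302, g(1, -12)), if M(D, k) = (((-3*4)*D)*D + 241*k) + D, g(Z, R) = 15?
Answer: -1/1090531 ≈ -9.1698e-7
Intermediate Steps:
M(D, k) = D - 12*D**2 + 241*k (M(D, k) = ((-12*D)*D + 241*k) + D = (-12*D**2 + 241*k) + D = D - 12*D**2 + 241*k)
1/M(302, g(1, -12)) = 1/(302 - 12*302**2 + 241*15) = 1/(302 - 12*91204 + 3615) = 1/(302 - 1094448 + 3615) = 1/(-1090531) = -1/1090531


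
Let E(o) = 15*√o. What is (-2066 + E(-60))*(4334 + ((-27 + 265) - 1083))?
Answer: -7208274 + 104670*I*√15 ≈ -7.2083e+6 + 4.0539e+5*I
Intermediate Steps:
(-2066 + E(-60))*(4334 + ((-27 + 265) - 1083)) = (-2066 + 15*√(-60))*(4334 + ((-27 + 265) - 1083)) = (-2066 + 15*(2*I*√15))*(4334 + (238 - 1083)) = (-2066 + 30*I*√15)*(4334 - 845) = (-2066 + 30*I*√15)*3489 = -7208274 + 104670*I*√15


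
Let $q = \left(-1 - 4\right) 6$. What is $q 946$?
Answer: $-28380$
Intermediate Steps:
$q = -30$ ($q = \left(-5\right) 6 = -30$)
$q 946 = \left(-30\right) 946 = -28380$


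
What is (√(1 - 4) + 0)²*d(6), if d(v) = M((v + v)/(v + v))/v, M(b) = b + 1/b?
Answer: -1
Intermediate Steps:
d(v) = 2/v (d(v) = ((v + v)/(v + v) + 1/((v + v)/(v + v)))/v = ((2*v)/((2*v)) + 1/((2*v)/((2*v))))/v = ((2*v)*(1/(2*v)) + 1/((2*v)*(1/(2*v))))/v = (1 + 1/1)/v = (1 + 1)/v = 2/v)
(√(1 - 4) + 0)²*d(6) = (√(1 - 4) + 0)²*(2/6) = (√(-3) + 0)²*(2*(⅙)) = (I*√3 + 0)²*(⅓) = (I*√3)²*(⅓) = -3*⅓ = -1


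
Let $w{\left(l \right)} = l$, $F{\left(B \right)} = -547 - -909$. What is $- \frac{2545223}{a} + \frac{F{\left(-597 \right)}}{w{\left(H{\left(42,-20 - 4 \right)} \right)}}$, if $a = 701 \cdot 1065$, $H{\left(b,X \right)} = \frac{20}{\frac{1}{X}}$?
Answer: $- \frac{16577373}{3981680} \approx -4.1634$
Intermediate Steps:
$F{\left(B \right)} = 362$ ($F{\left(B \right)} = -547 + 909 = 362$)
$H{\left(b,X \right)} = 20 X$
$a = 746565$
$- \frac{2545223}{a} + \frac{F{\left(-597 \right)}}{w{\left(H{\left(42,-20 - 4 \right)} \right)}} = - \frac{2545223}{746565} + \frac{362}{20 \left(-20 - 4\right)} = \left(-2545223\right) \frac{1}{746565} + \frac{362}{20 \left(-24\right)} = - \frac{2545223}{746565} + \frac{362}{-480} = - \frac{2545223}{746565} + 362 \left(- \frac{1}{480}\right) = - \frac{2545223}{746565} - \frac{181}{240} = - \frac{16577373}{3981680}$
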